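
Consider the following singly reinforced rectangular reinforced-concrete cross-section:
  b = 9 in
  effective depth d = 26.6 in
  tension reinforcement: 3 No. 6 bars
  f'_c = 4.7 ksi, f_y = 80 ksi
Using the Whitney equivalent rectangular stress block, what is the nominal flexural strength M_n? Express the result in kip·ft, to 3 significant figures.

M_n ≈ 221 kip·ft

A_s = 3 × 0.44 = 1.32 in².
T = A_s f_y = 1.32 × 80 = 105.6 kips.
a = T/(0.85 f'_c b) = 105.6/(0.85 × 4.7 × 9) = 2.937 in.
M_n = T(d − a/2) = 105.6 × (26.6 − 1.4685) = 2653.9 kip·in = 2653.9/12 = 221.16 kip·ft.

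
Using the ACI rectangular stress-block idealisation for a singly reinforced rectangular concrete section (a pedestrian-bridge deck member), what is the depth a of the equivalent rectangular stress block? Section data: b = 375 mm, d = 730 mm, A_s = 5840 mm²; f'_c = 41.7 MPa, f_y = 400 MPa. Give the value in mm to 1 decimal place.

a ≈ 175.7 mm

T = A_s f_y = 5840 × 400 = 2336000 N = 2336 kN.
Setting C = 0.85 f'_c a b equal to T: a = 2336000/(0.85 × 41.7 × 375) = 175.7 mm.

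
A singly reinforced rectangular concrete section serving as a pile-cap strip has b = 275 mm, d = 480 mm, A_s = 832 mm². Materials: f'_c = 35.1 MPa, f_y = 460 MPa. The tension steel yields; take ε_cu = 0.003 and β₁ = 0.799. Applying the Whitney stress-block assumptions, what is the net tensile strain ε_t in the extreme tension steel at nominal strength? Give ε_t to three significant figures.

a = A_s f_y/(0.85 f'_c b) = 46.65 mm.
β₁ = 0.799, so c = a/β₁ = 46.65/0.799 = 58.39 mm.
From the linear strain diagram with ε_cu = 0.003: ε_t = 0.003 (d − c)/c = 0.003 × (480 − 58.39)/58.39 = 0.0217.
Since ε_t ≥ 0.005, the section is tension-controlled.

ε_t ≈ 0.0217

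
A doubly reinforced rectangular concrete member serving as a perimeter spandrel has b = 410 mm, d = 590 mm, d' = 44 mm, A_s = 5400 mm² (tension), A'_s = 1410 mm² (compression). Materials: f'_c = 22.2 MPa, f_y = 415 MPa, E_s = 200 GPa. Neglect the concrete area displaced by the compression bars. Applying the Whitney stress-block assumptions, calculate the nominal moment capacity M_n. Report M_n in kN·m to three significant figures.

Assume both tension and compression steel yield.
Net tension couple steel: A_s − A'_s = 3990 mm².
a = (A_s − A'_s) f_y / (0.85 f'_c b) = 1655850/(0.85 × 22.2 × 410) = 214.03 mm.
c = a/β₁ = 214.03/0.85 = 251.80 mm; ε'_s = 0.003(c − d')/c = 0.0025 ≥ f_y/E_s = 0.0021, so compression steel does yield.
M_n = (A_s − A'_s) f_y (d − a/2) + A'_s f_y (d − d') = [1655850 × (590 − 107.015) + 585150 × (590 − 44)] × 10⁻⁶ = 799.75 + 319.49 = 1119.24 kN·m.

M_n ≈ 1120 kN·m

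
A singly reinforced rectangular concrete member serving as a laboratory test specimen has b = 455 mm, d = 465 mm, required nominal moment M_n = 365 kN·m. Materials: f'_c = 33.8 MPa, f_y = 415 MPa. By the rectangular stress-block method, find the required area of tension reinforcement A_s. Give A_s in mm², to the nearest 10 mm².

A_s ≈ 2030 mm²

With M_n = 0.85 f'_c a b (d − a/2), solve the quadratic for a:
a = d − √(d² − 2M_n/(0.85 f'_c b)) = 465 − √(465² − 2 × 365×10⁶/(0.85 × 33.8 × 455)) = 64.52 mm.
A_s = 0.85 f'_c a b / f_y = 0.85 × 33.8 × 64.52 × 455 / 415 = 2032.3 mm².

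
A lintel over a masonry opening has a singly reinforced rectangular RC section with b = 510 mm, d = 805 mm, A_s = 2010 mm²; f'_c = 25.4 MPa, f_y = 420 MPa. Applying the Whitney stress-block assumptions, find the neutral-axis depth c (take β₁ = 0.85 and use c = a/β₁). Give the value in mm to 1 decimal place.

c ≈ 90.2 mm

T = A_s f_y = 2010 × 420 = 844200 N = 844.2 kN.
Setting C = 0.85 f'_c a b equal to T: a = 844200/(0.85 × 25.4 × 510) = 76.669 mm.
With β₁ = 0.85, c = a/β₁ = 76.669/0.85 = 90.2 mm.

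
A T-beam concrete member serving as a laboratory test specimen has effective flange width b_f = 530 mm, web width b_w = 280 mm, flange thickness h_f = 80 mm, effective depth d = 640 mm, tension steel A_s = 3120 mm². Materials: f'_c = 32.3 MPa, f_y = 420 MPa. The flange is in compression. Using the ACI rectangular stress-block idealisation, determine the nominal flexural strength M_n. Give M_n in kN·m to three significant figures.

M_n ≈ 779 kN·m

Tension: T = A_s f_y = 3120 × 420 = 1310400 N.
Try a within the flange: a = T/(0.85 f'_c b_f) = 1310400/(0.85 × 32.3 × 530) = 90.05 mm.
a = 90.05 > h_f = 80 mm: the block extends into the web. Split into flange-overhang and web parts.
C_f = 0.85 f'_c (b_f − b_w) h_f = 0.85 × 32.3 × (530 − 280) × 80 = 549100 N.
Remaining web compression depth: a_w = (T − C_f)/(0.85 f'_c b_w) = (1310400 − 549100)/(0.85 × 32.3 × 280) = 99.03 mm.
M_n = C_f(d − h_f/2) + (T − C_f)(d − a_w/2) = 549100 × (640 − 40) + 761300 × (640 − 49.515) = 329.46 + 449.54 = 779.00 × 10⁶ N·mm.
M_n = 779.00 kN·m.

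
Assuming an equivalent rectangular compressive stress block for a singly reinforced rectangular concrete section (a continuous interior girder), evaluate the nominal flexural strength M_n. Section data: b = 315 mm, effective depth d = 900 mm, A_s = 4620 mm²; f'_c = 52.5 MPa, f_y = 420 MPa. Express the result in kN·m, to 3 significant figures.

M_n ≈ 1610 kN·m

T = A_s f_y = 4620 × 420 = 1940400 N = 1940.4 kN.
From C = T: a = T/(0.85 f'_c b) = 1940400/(0.85 × 52.5 × 315) = 138.04 mm.
M_n = T(d − a/2) = 1940.4 kN × (900 − 69.02) mm = 1612.43 kN·m.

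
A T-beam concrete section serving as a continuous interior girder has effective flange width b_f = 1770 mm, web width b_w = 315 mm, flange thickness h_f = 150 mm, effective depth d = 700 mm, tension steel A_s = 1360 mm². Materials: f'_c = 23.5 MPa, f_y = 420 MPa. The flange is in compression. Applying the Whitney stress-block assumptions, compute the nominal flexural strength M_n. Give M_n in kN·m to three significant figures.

Tension: T = A_s f_y = 1360 × 420 = 571200 N.
Try a within the flange: a = T/(0.85 f'_c b_f) = 571200/(0.85 × 23.5 × 1770) = 16.16 mm.
Since a = 16.16 ≤ h_f = 150 mm, the stress block lies entirely in the flange; analyse as a rectangular beam of width b_f.
M_n = T(d − a/2) = 571200 × (700 − 8.08) = 395.22 × 10⁶ N·mm.
M_n = 395.22 kN·m.

M_n ≈ 395 kN·m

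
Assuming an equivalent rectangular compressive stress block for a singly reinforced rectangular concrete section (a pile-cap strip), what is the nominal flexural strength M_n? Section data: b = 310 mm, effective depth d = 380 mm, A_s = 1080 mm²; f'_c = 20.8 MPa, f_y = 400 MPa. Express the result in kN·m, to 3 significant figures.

T = A_s f_y = 1080 × 400 = 432000 N = 432 kN.
From C = T: a = T/(0.85 f'_c b) = 432000/(0.85 × 20.8 × 310) = 78.82 mm.
M_n = T(d − a/2) = 432 kN × (380 − 39.41) mm = 147.13 kN·m.

M_n ≈ 147 kN·m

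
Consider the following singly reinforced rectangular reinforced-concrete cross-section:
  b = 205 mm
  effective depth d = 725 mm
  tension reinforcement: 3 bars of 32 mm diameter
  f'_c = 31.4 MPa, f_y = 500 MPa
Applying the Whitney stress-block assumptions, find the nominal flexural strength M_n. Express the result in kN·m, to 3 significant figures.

A_s = 3 × 804 = 2412 mm².
T = A_s f_y = 2412 × 500 = 1206000 N = 1206 kN.
From C = T: a = T/(0.85 f'_c b) = 1206000/(0.85 × 31.4 × 205) = 220.42 mm.
M_n = T(d − a/2) = 1206 kN × (725 − 110.21) mm = 741.44 kN·m.

M_n ≈ 741 kN·m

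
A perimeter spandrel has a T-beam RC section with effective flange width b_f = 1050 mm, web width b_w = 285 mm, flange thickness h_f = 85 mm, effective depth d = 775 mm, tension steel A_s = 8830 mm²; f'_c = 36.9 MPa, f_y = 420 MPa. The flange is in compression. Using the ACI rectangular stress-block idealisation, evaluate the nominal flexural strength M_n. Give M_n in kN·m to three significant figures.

M_n ≈ 2630 kN·m

Tension: T = A_s f_y = 8830 × 420 = 3708600 N.
Try a within the flange: a = T/(0.85 f'_c b_f) = 3708600/(0.85 × 36.9 × 1050) = 112.61 mm.
a = 112.61 > h_f = 85 mm: the block extends into the web. Split into flange-overhang and web parts.
C_f = 0.85 f'_c (b_f − b_w) h_f = 0.85 × 36.9 × (1050 − 285) × 85 = 2039509 N.
Remaining web compression depth: a_w = (T − C_f)/(0.85 f'_c b_w) = (3708600 − 2039509)/(0.85 × 36.9 × 285) = 186.72 mm.
M_n = C_f(d − h_f/2) + (T − C_f)(d − a_w/2) = 2039509 × (775 − 42.5) + 1669091 × (775 − 93.36) = 1493.94 + 1137.72 = 2631.66 × 10⁶ N·mm.
M_n = 2631.66 kN·m.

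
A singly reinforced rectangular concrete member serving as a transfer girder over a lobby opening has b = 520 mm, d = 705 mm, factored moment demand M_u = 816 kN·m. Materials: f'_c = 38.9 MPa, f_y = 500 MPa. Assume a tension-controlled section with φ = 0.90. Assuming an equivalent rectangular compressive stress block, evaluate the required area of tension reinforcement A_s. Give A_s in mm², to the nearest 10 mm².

A_s ≈ 2730 mm²

M_n = M_u/φ = 816/0.90 = 906.667 kN·m.
With M_n = 0.85 f'_c a b (d − a/2), solve the quadratic for a:
a = d − √(d² − 2M_n/(0.85 f'_c b)) = 705 − √(705² − 2 × 906.667×10⁶/(0.85 × 38.9 × 520)) = 79.25 mm.
A_s = 0.85 f'_c a b / f_y = 0.85 × 38.9 × 79.25 × 520 / 500 = 2725.2 mm².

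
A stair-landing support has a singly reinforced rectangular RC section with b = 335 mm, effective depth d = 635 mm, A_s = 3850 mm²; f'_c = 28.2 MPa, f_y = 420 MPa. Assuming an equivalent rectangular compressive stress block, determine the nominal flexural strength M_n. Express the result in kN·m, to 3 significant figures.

T = A_s f_y = 3850 × 420 = 1617000 N = 1617 kN.
From C = T: a = T/(0.85 f'_c b) = 1617000/(0.85 × 28.2 × 335) = 201.37 mm.
M_n = T(d − a/2) = 1617 kN × (635 − 100.685) mm = 863.99 kN·m.

M_n ≈ 864 kN·m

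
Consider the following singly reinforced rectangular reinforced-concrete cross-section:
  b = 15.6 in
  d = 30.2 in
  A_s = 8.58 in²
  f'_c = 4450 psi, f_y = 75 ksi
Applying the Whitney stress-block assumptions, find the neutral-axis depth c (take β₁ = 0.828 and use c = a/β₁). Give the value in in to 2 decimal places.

c ≈ 13.17 in

T = A_s f_y = 8.58 × 75 = 643.5 kips.
a = T/(0.85 f'_c b) = 643.5/(0.85 × 4.45 × 15.6) = 10.9055 in.
With β₁ = 0.828, c = a/β₁ = 10.9055/0.828 = 13.17 in.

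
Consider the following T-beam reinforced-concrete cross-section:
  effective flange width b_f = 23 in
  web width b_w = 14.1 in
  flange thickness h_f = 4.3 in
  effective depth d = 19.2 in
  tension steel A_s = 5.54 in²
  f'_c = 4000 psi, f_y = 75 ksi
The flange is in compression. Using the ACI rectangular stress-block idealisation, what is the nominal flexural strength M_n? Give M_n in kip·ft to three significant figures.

M_n ≈ 571 kip·ft

Tension: T = A_s f_y = 5.54 × 75 = 415.5 kips.
Try a within the flange: a = T/(0.85 f'_c b_f) = 415.5/(0.85 × 4 × 23) = 5.313 in.
a = 5.313 > h_f = 4.3 in: the block extends into the web. Split into flange-overhang and web parts.
C_f = 0.85 f'_c (b_f − b_w) h_f = 0.85 × 4 × (23 − 14.1) × 4.3 = 130.1 kips.
Remaining web compression depth: a_w = (T − C_f)/(0.85 f'_c b_w) = (415.5 − 130.1)/(0.85 × 4 × 14.1) = 5.953 in.
M_n = C_f(d − h_f/2) + (T − C_f)(d − a_w/2) = 130.1 × (19.2 − 2.15) + 285.4 × (19.2 − 2.9765) = 2218.2 + 4630.2 = 6848.4 kip·in.
M_n = 6848.4/12 = 570.70 kip·ft.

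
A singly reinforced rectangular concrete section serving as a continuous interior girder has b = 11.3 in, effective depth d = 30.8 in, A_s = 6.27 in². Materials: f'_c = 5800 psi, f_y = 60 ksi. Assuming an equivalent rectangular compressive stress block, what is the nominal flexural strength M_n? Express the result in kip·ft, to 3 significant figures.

T = A_s f_y = 6.27 × 60 = 376.2 kips.
a = T/(0.85 f'_c b) = 376.2/(0.85 × 5.8 × 11.3) = 6.753 in.
M_n = T(d − a/2) = 376.2 × (30.8 − 3.3765) = 10316.7 kip·in = 10316.7/12 = 859.73 kip·ft.

M_n ≈ 860 kip·ft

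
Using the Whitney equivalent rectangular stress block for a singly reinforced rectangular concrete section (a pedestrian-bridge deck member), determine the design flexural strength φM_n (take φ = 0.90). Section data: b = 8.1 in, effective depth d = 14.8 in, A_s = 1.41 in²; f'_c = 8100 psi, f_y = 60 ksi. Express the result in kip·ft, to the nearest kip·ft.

T = A_s f_y = 1.41 × 60 = 84.6 kips.
a = T/(0.85 f'_c b) = 84.6/(0.85 × 8.1 × 8.1) = 1.517 in.
M_n = T(d − a/2) = 84.6 × (14.8 − 0.7585) = 1187.9 kip·in = 1187.9/12 = 98.99 kip·ft.
φM_n = 0.90 × 98.99 = 89.09 kip·ft.

φM_n ≈ 89 kip·ft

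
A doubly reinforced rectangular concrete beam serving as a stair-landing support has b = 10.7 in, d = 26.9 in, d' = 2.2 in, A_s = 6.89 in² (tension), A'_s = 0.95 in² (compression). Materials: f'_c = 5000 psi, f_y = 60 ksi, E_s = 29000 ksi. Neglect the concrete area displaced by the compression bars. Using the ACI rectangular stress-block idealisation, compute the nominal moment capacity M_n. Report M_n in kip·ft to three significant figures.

Assume both steels yield.
a = (A_s − A'_s) f_y/(0.85 f'_c b) = (6.89 − 0.95) × 60/(0.85 × 5 × 10.7) = 7.837 in.
c = a/β₁ = 7.837/0.8 = 9.796 in; ε'_s = 0.003(c − d')/c = 0.0023 ≥ ε_y = 0.0021, so the compression steel yields.
M_n = (A_s − A'_s) f_y (d − a/2) + A'_s f_y (d − d') = 356.4 × (26.9 − 3.9185) + 57 × (26.9 − 2.2) = 8190.6 + 1407.9 = 9598.5 kip·in = 9598.5/12 = 799.88 kip·ft.

M_n ≈ 800 kip·ft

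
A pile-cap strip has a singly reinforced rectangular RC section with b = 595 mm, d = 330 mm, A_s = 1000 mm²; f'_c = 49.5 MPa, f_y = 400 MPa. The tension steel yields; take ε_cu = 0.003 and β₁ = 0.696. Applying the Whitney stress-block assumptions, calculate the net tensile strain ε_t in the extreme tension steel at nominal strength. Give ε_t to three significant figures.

ε_t ≈ 0.0401

a = A_s f_y/(0.85 f'_c b) = 15.98 mm.
β₁ = 0.696, so c = a/β₁ = 15.98/0.696 = 22.96 mm.
From the linear strain diagram with ε_cu = 0.003: ε_t = 0.003 (d − c)/c = 0.003 × (330 − 22.96)/22.96 = 0.0401.
Since ε_t ≥ 0.005, the section is tension-controlled.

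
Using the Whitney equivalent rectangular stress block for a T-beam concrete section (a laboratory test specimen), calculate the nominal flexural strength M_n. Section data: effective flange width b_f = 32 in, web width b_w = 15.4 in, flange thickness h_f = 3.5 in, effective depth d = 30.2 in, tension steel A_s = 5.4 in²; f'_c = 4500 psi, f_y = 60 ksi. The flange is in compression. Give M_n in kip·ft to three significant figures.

M_n ≈ 780 kip·ft

Tension: T = A_s f_y = 5.4 × 60 = 324 kips.
Try a within the flange: a = T/(0.85 f'_c b_f) = 324/(0.85 × 4.5 × 32) = 2.647 in.
Since a = 2.647 ≤ h_f = 3.5 in, the stress block lies entirely in the flange; analyse as a rectangular beam of width b_f.
M_n = T(d − a/2) = 324 × (30.2 − 1.3235) = 9356.0 kip·in.
M_n = 9356.0/12 = 779.67 kip·ft.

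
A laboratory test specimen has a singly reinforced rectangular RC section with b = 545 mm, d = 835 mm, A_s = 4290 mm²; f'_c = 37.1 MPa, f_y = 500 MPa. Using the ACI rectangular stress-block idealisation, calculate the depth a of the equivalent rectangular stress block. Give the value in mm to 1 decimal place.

T = A_s f_y = 4290 × 500 = 2145000 N = 2145 kN.
Setting C = 0.85 f'_c a b equal to T: a = 2145000/(0.85 × 37.1 × 545) = 124.8 mm.

a ≈ 124.8 mm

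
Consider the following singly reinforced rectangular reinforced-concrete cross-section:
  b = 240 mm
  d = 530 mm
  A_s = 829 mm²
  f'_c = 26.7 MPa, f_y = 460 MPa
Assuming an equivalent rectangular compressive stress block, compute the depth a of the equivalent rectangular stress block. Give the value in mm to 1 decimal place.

T = A_s f_y = 829 × 460 = 381340 N = 381.34 kN.
Setting C = 0.85 f'_c a b equal to T: a = 381340/(0.85 × 26.7 × 240) = 70.0 mm.

a ≈ 70.0 mm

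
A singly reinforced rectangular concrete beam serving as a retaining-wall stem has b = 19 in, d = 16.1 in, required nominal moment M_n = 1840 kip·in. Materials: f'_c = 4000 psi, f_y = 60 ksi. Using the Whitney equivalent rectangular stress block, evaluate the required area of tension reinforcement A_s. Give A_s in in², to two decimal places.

From M_n = 0.85 f'_c a b (d − a/2):
a = d − √(d² − 2M_n/(0.85 f'_c b)) = 16.1 − √(16.1² − 2 × 1840/(0.85 × 4 × 19)) = 1.879 in.
A_s = 0.85 f'_c a b / f_y = 0.85 × 4 × 1.879 × 19 / 60 = 2.023 in².

A_s ≈ 2.02 in²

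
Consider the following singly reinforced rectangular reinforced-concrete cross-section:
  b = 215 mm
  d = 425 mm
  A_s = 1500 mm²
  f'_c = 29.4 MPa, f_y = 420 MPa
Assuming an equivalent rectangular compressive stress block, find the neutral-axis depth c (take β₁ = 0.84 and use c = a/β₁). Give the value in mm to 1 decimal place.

c ≈ 139.6 mm

T = A_s f_y = 1500 × 420 = 630000 N = 630 kN.
Setting C = 0.85 f'_c a b equal to T: a = 630000/(0.85 × 29.4 × 215) = 117.256 mm.
With β₁ = 0.84, c = a/β₁ = 117.256/0.84 = 139.6 mm.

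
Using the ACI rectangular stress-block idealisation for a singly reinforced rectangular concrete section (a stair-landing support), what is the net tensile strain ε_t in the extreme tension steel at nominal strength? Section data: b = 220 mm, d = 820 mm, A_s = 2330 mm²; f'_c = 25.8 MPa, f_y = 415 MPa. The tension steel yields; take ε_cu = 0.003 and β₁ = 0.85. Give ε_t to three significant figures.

a = A_s f_y/(0.85 f'_c b) = 200.42 mm.
β₁ = 0.85, so c = a/β₁ = 200.42/0.85 = 235.79 mm.
From the linear strain diagram with ε_cu = 0.003: ε_t = 0.003 (d − c)/c = 0.003 × (820 − 235.79)/235.79 = 0.00743.
Since ε_t ≥ 0.005, the section is tension-controlled.

ε_t ≈ 0.00743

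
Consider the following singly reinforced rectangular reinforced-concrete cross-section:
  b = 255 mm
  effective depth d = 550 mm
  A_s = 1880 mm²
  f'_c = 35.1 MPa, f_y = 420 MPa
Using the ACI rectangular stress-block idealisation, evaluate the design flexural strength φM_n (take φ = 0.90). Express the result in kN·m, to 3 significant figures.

T = A_s f_y = 1880 × 420 = 789600 N = 789.6 kN.
From C = T: a = T/(0.85 f'_c b) = 789600/(0.85 × 35.1 × 255) = 103.79 mm.
M_n = T(d − a/2) = 789.6 kN × (550 − 51.895) mm = 393.30 kN·m.
φM_n = 0.90 × 393.30 = 353.97 kN·m.

φM_n ≈ 354 kN·m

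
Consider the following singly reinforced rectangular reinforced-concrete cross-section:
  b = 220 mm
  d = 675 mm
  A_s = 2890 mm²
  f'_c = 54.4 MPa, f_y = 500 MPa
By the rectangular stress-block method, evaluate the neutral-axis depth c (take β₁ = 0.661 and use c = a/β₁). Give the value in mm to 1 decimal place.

T = A_s f_y = 2890 × 500 = 1445000 N = 1445 kN.
Setting C = 0.85 f'_c a b equal to T: a = 1445000/(0.85 × 54.4 × 220) = 142.045 mm.
With β₁ = 0.661, c = a/β₁ = 142.045/0.661 = 214.9 mm.

c ≈ 214.9 mm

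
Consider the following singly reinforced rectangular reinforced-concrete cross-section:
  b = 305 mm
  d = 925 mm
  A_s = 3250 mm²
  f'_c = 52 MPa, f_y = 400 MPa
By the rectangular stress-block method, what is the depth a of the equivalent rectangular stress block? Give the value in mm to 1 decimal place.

a ≈ 96.4 mm

T = A_s f_y = 3250 × 400 = 1300000 N = 1300 kN.
Setting C = 0.85 f'_c a b equal to T: a = 1300000/(0.85 × 52 × 305) = 96.4 mm.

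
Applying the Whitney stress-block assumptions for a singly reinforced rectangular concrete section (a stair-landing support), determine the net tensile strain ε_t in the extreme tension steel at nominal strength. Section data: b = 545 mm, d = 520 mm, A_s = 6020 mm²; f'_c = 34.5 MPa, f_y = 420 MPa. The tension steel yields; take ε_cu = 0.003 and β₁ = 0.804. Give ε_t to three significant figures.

a = A_s f_y/(0.85 f'_c b) = 158.20 mm.
β₁ = 0.804, so c = a/β₁ = 158.20/0.804 = 196.77 mm.
From the linear strain diagram with ε_cu = 0.003: ε_t = 0.003 (d − c)/c = 0.003 × (520 − 196.77)/196.77 = 0.00493.
ε_t is between 0.004 and 0.005 — transition zone.

ε_t ≈ 0.00493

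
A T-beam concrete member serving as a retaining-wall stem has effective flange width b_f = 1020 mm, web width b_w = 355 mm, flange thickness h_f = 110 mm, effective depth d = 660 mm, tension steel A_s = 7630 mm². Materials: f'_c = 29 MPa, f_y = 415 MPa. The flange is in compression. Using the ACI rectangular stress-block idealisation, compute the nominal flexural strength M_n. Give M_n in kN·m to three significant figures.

Tension: T = A_s f_y = 7630 × 415 = 3166450 N.
Try a within the flange: a = T/(0.85 f'_c b_f) = 3166450/(0.85 × 29 × 1020) = 125.94 mm.
a = 125.94 > h_f = 110 mm: the block extends into the web. Split into flange-overhang and web parts.
C_f = 0.85 f'_c (b_f − b_w) h_f = 0.85 × 29 × (1020 − 355) × 110 = 1803148 N.
Remaining web compression depth: a_w = (T − C_f)/(0.85 f'_c b_w) = (3166450 − 1803148)/(0.85 × 29 × 355) = 155.79 mm.
M_n = C_f(d − h_f/2) + (T − C_f)(d − a_w/2) = 1803148 × (660 − 55) + 1363302 × (660 − 77.895) = 1090.90 + 793.58 = 1884.48 × 10⁶ N·mm.
M_n = 1884.48 kN·m.

M_n ≈ 1880 kN·m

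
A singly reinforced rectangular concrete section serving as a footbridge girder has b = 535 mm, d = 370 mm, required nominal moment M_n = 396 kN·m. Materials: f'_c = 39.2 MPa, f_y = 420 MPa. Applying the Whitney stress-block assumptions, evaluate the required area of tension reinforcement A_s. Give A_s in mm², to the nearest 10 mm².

With M_n = 0.85 f'_c a b (d − a/2), solve the quadratic for a:
a = d − √(d² − 2M_n/(0.85 f'_c b)) = 370 − √(370² − 2 × 396×10⁶/(0.85 × 39.2 × 535)) = 65.91 mm.
A_s = 0.85 f'_c a b / f_y = 0.85 × 39.2 × 65.91 × 535 / 420 = 2797.4 mm².

A_s ≈ 2800 mm²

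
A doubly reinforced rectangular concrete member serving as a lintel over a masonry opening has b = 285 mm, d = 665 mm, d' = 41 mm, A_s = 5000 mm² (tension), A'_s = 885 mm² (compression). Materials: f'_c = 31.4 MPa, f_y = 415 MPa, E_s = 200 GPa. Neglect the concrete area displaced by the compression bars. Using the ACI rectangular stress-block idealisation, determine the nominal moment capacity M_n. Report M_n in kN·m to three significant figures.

M_n ≈ 1170 kN·m

Assume both tension and compression steel yield.
Net tension couple steel: A_s − A'_s = 4115 mm².
a = (A_s − A'_s) f_y / (0.85 f'_c b) = 1707725/(0.85 × 31.4 × 285) = 224.50 mm.
c = a/β₁ = 224.50/0.826 = 271.79 mm; ε'_s = 0.003(c − d')/c = 0.0025 ≥ f_y/E_s = 0.0021, so compression steel does yield.
M_n = (A_s − A'_s) f_y (d − a/2) + A'_s f_y (d − d') = [1707725 × (665 − 112.25) + 367275 × (665 − 41)] × 10⁻⁶ = 943.94 + 229.18 = 1173.12 kN·m.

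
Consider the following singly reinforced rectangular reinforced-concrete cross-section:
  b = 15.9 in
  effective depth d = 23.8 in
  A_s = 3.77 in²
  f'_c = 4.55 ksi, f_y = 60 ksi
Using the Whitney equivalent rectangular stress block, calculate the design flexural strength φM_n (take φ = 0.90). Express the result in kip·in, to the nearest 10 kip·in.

φM_n ≈ 4470 kip·in

T = A_s f_y = 3.77 × 60 = 226.2 kips.
a = T/(0.85 f'_c b) = 226.2/(0.85 × 4.55 × 15.9) = 3.678 in.
M_n = T(d − a/2) = 226.2 × (23.8 − 1.839) = 4967.6 kip·in.
φM_n = 0.90 × 4967.6 = 4470.8 kip·in.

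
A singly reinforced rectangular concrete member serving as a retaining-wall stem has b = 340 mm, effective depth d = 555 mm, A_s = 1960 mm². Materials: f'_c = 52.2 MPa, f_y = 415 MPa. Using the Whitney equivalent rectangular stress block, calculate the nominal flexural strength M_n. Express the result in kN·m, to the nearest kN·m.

T = A_s f_y = 1960 × 415 = 813400 N = 813.4 kN.
From C = T: a = T/(0.85 f'_c b) = 813400/(0.85 × 52.2 × 340) = 53.92 mm.
M_n = T(d − a/2) = 813.4 kN × (555 − 26.96) mm = 429.51 kN·m.

M_n ≈ 430 kN·m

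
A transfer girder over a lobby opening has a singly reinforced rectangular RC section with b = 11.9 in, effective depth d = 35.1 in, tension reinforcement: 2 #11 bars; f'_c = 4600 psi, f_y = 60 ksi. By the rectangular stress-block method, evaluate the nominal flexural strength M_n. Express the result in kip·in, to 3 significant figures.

M_n ≈ 6190 kip·in

A_s = 2 × 1.56 = 3.12 in².
T = A_s f_y = 3.12 × 60 = 187.2 kips.
a = T/(0.85 f'_c b) = 187.2/(0.85 × 4.6 × 11.9) = 4.023 in.
M_n = T(d − a/2) = 187.2 × (35.1 − 2.0115) = 6194.2 kip·in.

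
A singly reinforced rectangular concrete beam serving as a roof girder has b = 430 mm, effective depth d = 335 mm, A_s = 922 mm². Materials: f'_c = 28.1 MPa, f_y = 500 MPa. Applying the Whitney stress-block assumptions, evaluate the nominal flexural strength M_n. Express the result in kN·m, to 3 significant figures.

T = A_s f_y = 922 × 500 = 461000 N = 461 kN.
From C = T: a = T/(0.85 f'_c b) = 461000/(0.85 × 28.1 × 430) = 44.89 mm.
M_n = T(d − a/2) = 461 kN × (335 − 22.445) mm = 144.09 kN·m.

M_n ≈ 144 kN·m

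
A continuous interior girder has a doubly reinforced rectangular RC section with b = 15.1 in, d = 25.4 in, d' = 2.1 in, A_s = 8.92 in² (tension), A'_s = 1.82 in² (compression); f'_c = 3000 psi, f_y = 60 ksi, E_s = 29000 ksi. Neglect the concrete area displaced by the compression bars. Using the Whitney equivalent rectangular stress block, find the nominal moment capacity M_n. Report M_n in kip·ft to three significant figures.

M_n ≈ 917 kip·ft

Assume both steels yield.
a = (A_s − A'_s) f_y/(0.85 f'_c b) = (8.92 − 1.82) × 60/(0.85 × 3 × 15.1) = 11.063 in.
c = a/β₁ = 11.063/0.85 = 13.015 in; ε'_s = 0.003(c − d')/c = 0.0025 ≥ ε_y = 0.0021, so the compression steel yields.
M_n = (A_s − A'_s) f_y (d − a/2) + A'_s f_y (d − d') = 426 × (25.4 − 5.5315) + 109.2 × (25.4 − 2.1) = 8464.0 + 2544.4 = 11008.4 kip·in = 11008.4/12 = 917.37 kip·ft.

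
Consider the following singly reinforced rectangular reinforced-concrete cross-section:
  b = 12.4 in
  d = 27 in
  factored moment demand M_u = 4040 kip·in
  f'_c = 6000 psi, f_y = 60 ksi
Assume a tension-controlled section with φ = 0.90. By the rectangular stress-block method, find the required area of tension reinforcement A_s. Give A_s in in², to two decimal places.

M_n = M_u/φ = 4040/0.90 = 4488.89 kip·in.
From M_n = 0.85 f'_c a b (d − a/2):
a = d − √(d² − 2M_n/(0.85 f'_c b)) = 27 − √(27² − 2 × 4488.89/(0.85 × 6 × 12.4)) = 2.771 in.
A_s = 0.85 f'_c a b / f_y = 0.85 × 6 × 2.771 × 12.4 / 60 = 2.921 in².

A_s ≈ 2.92 in²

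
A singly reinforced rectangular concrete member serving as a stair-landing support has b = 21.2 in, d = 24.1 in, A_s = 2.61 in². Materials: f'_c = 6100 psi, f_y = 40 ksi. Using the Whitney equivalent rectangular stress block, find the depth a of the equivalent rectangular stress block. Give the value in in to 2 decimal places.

a ≈ 0.95 in

T = A_s f_y = 2.61 × 40 = 104.4 kips.
a = T/(0.85 f'_c b) = 104.4/(0.85 × 6.1 × 21.2) = 0.95 in.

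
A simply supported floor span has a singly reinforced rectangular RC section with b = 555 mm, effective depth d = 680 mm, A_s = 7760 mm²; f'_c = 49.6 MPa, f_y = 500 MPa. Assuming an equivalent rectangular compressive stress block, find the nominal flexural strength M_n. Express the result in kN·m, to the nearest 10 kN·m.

M_n ≈ 2320 kN·m

T = A_s f_y = 7760 × 500 = 3880000 N = 3880 kN.
From C = T: a = T/(0.85 f'_c b) = 3880000/(0.85 × 49.6 × 555) = 165.82 mm.
M_n = T(d − a/2) = 3880 kN × (680 − 82.91) mm = 2316.71 kN·m.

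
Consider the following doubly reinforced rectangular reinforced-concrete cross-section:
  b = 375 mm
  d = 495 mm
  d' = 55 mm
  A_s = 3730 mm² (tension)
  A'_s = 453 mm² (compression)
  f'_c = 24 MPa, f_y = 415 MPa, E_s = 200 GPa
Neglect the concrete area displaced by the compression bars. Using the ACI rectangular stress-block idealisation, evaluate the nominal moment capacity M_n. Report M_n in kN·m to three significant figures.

M_n ≈ 635 kN·m

Assume both tension and compression steel yield.
Net tension couple steel: A_s − A'_s = 3277 mm².
a = (A_s − A'_s) f_y / (0.85 f'_c b) = 1359955/(0.85 × 24 × 375) = 177.77 mm.
c = a/β₁ = 177.77/0.85 = 209.14 mm; ε'_s = 0.003(c − d')/c = 0.0022 ≥ f_y/E_s = 0.0021, so compression steel does yield.
M_n = (A_s − A'_s) f_y (d − a/2) + A'_s f_y (d − d') = [1359955 × (495 − 88.885) + 187995 × (495 − 55)] × 10⁻⁶ = 552.30 + 82.72 = 635.02 kN·m.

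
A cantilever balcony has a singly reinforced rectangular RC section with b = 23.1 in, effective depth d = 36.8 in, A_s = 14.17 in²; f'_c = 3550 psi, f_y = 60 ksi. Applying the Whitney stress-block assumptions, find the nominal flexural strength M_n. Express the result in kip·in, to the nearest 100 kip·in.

T = A_s f_y = 14.17 × 60 = 850.2 kips.
a = T/(0.85 f'_c b) = 850.2/(0.85 × 3.55 × 23.1) = 12.197 in.
M_n = T(d − a/2) = 850.2 × (36.8 − 6.0985) = 26102.4 kip·in.

M_n ≈ 26100 kip·in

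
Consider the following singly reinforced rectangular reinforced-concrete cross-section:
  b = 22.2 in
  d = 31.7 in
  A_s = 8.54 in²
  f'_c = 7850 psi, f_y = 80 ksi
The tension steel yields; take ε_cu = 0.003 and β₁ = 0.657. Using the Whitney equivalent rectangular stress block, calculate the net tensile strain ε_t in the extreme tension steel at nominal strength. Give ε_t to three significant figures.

a = A_s f_y/(0.85 f'_c b) = 4.612 in.
β₁ = 0.657, so c = a/β₁ = 4.612/0.657 = 7.020 in.
From the linear strain diagram with ε_cu = 0.003: ε_t = 0.003 (d − c)/c = 0.003 × (31.7 − 7.020)/7.020 = 0.0105.
Since ε_t ≥ 0.005, the section is tension-controlled.

ε_t ≈ 0.0105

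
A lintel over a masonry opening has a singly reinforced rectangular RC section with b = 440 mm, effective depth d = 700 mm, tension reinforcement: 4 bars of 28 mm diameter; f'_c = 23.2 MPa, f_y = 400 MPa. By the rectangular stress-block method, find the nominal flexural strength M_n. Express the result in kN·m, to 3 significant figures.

A_s = 4 × 616 = 2464 mm².
T = A_s f_y = 2464 × 400 = 985600 N = 985.6 kN.
From C = T: a = T/(0.85 f'_c b) = 985600/(0.85 × 23.2 × 440) = 113.59 mm.
M_n = T(d − a/2) = 985.6 kN × (700 − 56.795) mm = 633.94 kN·m.

M_n ≈ 634 kN·m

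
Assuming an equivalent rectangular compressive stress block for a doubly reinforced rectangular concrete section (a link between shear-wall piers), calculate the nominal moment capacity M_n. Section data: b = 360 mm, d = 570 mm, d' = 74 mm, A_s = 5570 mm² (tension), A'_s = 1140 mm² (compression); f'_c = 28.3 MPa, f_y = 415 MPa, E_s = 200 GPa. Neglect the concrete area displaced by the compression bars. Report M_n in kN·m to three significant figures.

M_n ≈ 1090 kN·m

Assume both tension and compression steel yield.
Net tension couple steel: A_s − A'_s = 4430 mm².
a = (A_s − A'_s) f_y / (0.85 f'_c b) = 1838450/(0.85 × 28.3 × 360) = 212.30 mm.
c = a/β₁ = 212.30/0.848 = 250.35 mm; ε'_s = 0.003(c − d')/c = 0.0021 ≥ f_y/E_s = 0.0021, so compression steel does yield.
M_n = (A_s − A'_s) f_y (d − a/2) + A'_s f_y (d − d') = [1838450 × (570 − 106.15) + 473100 × (570 − 74)] × 10⁻⁶ = 852.77 + 234.66 = 1087.43 kN·m.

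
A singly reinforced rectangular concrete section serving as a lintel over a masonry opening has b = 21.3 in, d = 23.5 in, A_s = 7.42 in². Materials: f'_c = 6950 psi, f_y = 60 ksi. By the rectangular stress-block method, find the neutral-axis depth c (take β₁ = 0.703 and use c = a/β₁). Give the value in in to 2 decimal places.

c ≈ 5.03 in

T = A_s f_y = 7.42 × 60 = 445.2 kips.
a = T/(0.85 f'_c b) = 445.2/(0.85 × 6.95 × 21.3) = 3.5381 in.
With β₁ = 0.703, c = a/β₁ = 3.5381/0.703 = 5.03 in.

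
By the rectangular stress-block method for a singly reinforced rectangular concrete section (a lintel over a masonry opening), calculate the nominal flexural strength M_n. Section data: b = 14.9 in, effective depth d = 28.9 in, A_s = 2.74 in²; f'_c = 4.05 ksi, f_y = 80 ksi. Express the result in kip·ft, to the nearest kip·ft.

M_n ≈ 489 kip·ft

T = A_s f_y = 2.74 × 80 = 219.2 kips.
a = T/(0.85 f'_c b) = 219.2/(0.85 × 4.05 × 14.9) = 4.273 in.
M_n = T(d − a/2) = 219.2 × (28.9 − 2.1365) = 5866.6 kip·in = 5866.6/12 = 488.88 kip·ft.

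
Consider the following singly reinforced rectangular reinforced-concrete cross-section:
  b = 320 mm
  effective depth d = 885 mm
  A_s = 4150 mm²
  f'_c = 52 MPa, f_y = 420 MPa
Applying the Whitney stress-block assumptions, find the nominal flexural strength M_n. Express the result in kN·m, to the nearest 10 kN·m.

M_n ≈ 1440 kN·m

T = A_s f_y = 4150 × 420 = 1743000 N = 1743 kN.
From C = T: a = T/(0.85 f'_c b) = 1743000/(0.85 × 52 × 320) = 123.23 mm.
M_n = T(d − a/2) = 1743 kN × (885 − 61.615) mm = 1435.16 kN·m.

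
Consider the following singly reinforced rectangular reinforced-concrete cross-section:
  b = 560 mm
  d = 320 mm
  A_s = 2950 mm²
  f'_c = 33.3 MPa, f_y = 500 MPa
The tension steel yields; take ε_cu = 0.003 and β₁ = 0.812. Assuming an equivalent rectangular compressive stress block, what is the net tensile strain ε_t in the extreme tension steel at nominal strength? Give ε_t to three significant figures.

a = A_s f_y/(0.85 f'_c b) = 93.06 mm.
β₁ = 0.812, so c = a/β₁ = 93.06/0.812 = 114.61 mm.
From the linear strain diagram with ε_cu = 0.003: ε_t = 0.003 (d − c)/c = 0.003 × (320 − 114.61)/114.61 = 0.00538.
Since ε_t ≥ 0.005, the section is tension-controlled.

ε_t ≈ 0.00538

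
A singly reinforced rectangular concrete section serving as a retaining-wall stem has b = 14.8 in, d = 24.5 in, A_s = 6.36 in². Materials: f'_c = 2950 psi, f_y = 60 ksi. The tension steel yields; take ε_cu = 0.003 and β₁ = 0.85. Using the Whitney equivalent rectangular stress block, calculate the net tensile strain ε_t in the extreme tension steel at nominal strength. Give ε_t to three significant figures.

a = A_s f_y/(0.85 f'_c b) = 10.283 in.
β₁ = 0.85, so c = a/β₁ = 10.283/0.85 = 12.098 in.
From the linear strain diagram with ε_cu = 0.003: ε_t = 0.003 (d − c)/c = 0.003 × (24.5 − 12.098)/12.098 = 0.00308.
ε_t < 0.004 — the section is over-reinforced for flexure under ACI limits.

ε_t ≈ 0.00308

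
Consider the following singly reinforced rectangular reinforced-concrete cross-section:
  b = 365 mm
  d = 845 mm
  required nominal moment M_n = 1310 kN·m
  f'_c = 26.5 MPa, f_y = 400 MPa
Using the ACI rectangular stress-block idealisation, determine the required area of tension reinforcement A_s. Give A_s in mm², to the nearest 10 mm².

A_s ≈ 4440 mm²

With M_n = 0.85 f'_c a b (d − a/2), solve the quadratic for a:
a = d − √(d² − 2M_n/(0.85 f'_c b)) = 845 − √(845² − 2 × 1310×10⁶/(0.85 × 26.5 × 365)) = 216.23 mm.
A_s = 0.85 f'_c a b / f_y = 0.85 × 26.5 × 216.23 × 365 / 400 = 4444.4 mm².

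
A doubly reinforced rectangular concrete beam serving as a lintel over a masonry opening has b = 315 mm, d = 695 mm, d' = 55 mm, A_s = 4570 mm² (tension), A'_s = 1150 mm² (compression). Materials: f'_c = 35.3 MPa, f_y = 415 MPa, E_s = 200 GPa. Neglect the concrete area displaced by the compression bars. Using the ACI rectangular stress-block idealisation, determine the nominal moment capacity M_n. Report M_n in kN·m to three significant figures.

M_n ≈ 1190 kN·m

Assume both tension and compression steel yield.
Net tension couple steel: A_s − A'_s = 3420 mm².
a = (A_s − A'_s) f_y / (0.85 f'_c b) = 1419300/(0.85 × 35.3 × 315) = 150.17 mm.
c = a/β₁ = 150.17/0.798 = 188.18 mm; ε'_s = 0.003(c − d')/c = 0.0021 ≥ f_y/E_s = 0.0021, so compression steel does yield.
M_n = (A_s − A'_s) f_y (d − a/2) + A'_s f_y (d − d') = [1419300 × (695 − 75.085) + 477250 × (695 − 55)] × 10⁻⁶ = 879.85 + 305.44 = 1185.29 kN·m.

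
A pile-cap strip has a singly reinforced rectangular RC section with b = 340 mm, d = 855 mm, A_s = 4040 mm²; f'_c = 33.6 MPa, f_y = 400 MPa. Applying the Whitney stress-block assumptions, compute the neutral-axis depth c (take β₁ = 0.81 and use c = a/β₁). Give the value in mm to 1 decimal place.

c ≈ 205.5 mm

T = A_s f_y = 4040 × 400 = 1616000 N = 1616 kN.
Setting C = 0.85 f'_c a b equal to T: a = 1616000/(0.85 × 33.6 × 340) = 166.420 mm.
With β₁ = 0.81, c = a/β₁ = 166.420/0.81 = 205.5 mm.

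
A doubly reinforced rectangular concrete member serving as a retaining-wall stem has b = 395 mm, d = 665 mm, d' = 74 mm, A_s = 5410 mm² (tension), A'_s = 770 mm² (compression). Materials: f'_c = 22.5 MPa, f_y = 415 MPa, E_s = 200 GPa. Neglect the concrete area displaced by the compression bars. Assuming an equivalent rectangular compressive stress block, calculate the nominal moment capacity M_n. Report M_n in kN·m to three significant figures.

M_n ≈ 1220 kN·m

Assume both tension and compression steel yield.
Net tension couple steel: A_s − A'_s = 4640 mm².
a = (A_s − A'_s) f_y / (0.85 f'_c b) = 1925600/(0.85 × 22.5 × 395) = 254.90 mm.
c = a/β₁ = 254.90/0.85 = 299.88 mm; ε'_s = 0.003(c − d')/c = 0.0023 ≥ f_y/E_s = 0.0021, so compression steel does yield.
M_n = (A_s − A'_s) f_y (d − a/2) + A'_s f_y (d − d') = [1925600 × (665 − 127.45) + 319550 × (665 − 74)] × 10⁻⁶ = 1035.11 + 188.85 = 1223.96 kN·m.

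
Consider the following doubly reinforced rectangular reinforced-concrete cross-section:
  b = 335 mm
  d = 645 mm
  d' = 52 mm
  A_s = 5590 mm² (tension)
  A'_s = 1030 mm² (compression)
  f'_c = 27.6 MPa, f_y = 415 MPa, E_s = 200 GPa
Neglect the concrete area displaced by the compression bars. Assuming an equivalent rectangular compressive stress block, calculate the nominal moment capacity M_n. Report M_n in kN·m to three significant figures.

M_n ≈ 1250 kN·m

Assume both tension and compression steel yield.
Net tension couple steel: A_s − A'_s = 4560 mm².
a = (A_s − A'_s) f_y / (0.85 f'_c b) = 1892400/(0.85 × 27.6 × 335) = 240.79 mm.
c = a/β₁ = 240.79/0.85 = 283.28 mm; ε'_s = 0.003(c − d')/c = 0.0024 ≥ f_y/E_s = 0.0021, so compression steel does yield.
M_n = (A_s − A'_s) f_y (d − a/2) + A'_s f_y (d − d') = [1892400 × (645 − 120.395) + 427450 × (645 − 52)] × 10⁻⁶ = 992.76 + 253.48 = 1246.24 kN·m.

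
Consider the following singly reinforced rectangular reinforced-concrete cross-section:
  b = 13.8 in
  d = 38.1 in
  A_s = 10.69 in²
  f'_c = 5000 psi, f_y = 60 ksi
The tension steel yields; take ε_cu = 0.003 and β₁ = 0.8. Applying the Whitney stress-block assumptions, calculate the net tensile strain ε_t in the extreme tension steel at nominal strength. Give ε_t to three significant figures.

ε_t ≈ 0.00536

a = A_s f_y/(0.85 f'_c b) = 10.936 in.
β₁ = 0.8, so c = a/β₁ = 10.936/0.8 = 13.670 in.
From the linear strain diagram with ε_cu = 0.003: ε_t = 0.003 (d − c)/c = 0.003 × (38.1 − 13.670)/13.670 = 0.00536.
Since ε_t ≥ 0.005, the section is tension-controlled.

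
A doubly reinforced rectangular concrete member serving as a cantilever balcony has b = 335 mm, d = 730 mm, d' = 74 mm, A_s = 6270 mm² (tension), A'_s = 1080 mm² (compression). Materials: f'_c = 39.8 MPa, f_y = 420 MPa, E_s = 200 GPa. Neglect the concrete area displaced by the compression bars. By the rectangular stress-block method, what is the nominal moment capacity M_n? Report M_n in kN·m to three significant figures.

Assume both tension and compression steel yield.
Net tension couple steel: A_s − A'_s = 5190 mm².
a = (A_s − A'_s) f_y / (0.85 f'_c b) = 2179800/(0.85 × 39.8 × 335) = 192.34 mm.
c = a/β₁ = 192.34/0.766 = 251.10 mm; ε'_s = 0.003(c − d')/c = 0.0021 ≥ f_y/E_s = 0.0021, so compression steel does yield.
M_n = (A_s − A'_s) f_y (d − a/2) + A'_s f_y (d − d') = [2179800 × (730 − 96.17) + 453600 × (730 − 74)] × 10⁻⁶ = 1381.62 + 297.56 = 1679.18 kN·m.

M_n ≈ 1680 kN·m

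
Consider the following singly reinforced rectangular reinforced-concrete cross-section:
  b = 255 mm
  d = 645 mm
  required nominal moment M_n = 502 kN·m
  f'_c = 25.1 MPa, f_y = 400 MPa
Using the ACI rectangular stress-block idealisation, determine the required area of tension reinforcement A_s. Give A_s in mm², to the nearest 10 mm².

A_s ≈ 2230 mm²

With M_n = 0.85 f'_c a b (d − a/2), solve the quadratic for a:
a = d − √(d² − 2M_n/(0.85 f'_c b)) = 645 − √(645² − 2 × 502×10⁶/(0.85 × 25.1 × 255)) = 163.88 mm.
A_s = 0.85 f'_c a b / f_y = 0.85 × 25.1 × 163.88 × 255 / 400 = 2228.9 mm².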